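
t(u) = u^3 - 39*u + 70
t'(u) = 3*u^2 - 39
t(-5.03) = 138.91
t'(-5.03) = 36.90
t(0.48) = 51.39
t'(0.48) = -38.31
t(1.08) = 29.14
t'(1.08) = -35.50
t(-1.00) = 108.00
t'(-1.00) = -36.00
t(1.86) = 3.89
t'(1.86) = -28.62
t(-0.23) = 78.96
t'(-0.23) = -38.84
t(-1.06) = 110.15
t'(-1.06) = -35.63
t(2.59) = -13.64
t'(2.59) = -18.88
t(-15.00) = -2720.00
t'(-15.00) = 636.00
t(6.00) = 52.00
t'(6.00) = 69.00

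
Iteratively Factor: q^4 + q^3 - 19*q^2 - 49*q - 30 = (q + 2)*(q^3 - q^2 - 17*q - 15) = (q + 1)*(q + 2)*(q^2 - 2*q - 15) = (q - 5)*(q + 1)*(q + 2)*(q + 3)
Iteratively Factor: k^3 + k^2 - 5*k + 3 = (k - 1)*(k^2 + 2*k - 3) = (k - 1)^2*(k + 3)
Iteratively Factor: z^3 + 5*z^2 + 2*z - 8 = (z + 2)*(z^2 + 3*z - 4) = (z - 1)*(z + 2)*(z + 4)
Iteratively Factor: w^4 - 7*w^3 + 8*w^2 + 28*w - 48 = (w - 2)*(w^3 - 5*w^2 - 2*w + 24) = (w - 3)*(w - 2)*(w^2 - 2*w - 8) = (w - 4)*(w - 3)*(w - 2)*(w + 2)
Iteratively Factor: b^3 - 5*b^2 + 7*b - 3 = (b - 1)*(b^2 - 4*b + 3) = (b - 1)^2*(b - 3)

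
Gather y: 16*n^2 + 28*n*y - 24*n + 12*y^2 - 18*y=16*n^2 - 24*n + 12*y^2 + y*(28*n - 18)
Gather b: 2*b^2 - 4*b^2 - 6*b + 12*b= -2*b^2 + 6*b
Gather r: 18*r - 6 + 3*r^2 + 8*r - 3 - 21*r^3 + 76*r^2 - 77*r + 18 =-21*r^3 + 79*r^2 - 51*r + 9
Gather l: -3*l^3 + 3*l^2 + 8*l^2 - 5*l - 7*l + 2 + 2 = -3*l^3 + 11*l^2 - 12*l + 4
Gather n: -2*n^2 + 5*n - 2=-2*n^2 + 5*n - 2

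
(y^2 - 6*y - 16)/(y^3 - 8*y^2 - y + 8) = (y + 2)/(y^2 - 1)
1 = 1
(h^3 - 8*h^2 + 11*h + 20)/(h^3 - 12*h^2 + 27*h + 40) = (h - 4)/(h - 8)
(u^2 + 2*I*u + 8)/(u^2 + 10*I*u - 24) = (u - 2*I)/(u + 6*I)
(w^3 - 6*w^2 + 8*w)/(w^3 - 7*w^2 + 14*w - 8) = w/(w - 1)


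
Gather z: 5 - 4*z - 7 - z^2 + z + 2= -z^2 - 3*z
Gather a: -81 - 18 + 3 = -96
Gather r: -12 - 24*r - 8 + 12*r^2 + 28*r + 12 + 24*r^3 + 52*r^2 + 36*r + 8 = 24*r^3 + 64*r^2 + 40*r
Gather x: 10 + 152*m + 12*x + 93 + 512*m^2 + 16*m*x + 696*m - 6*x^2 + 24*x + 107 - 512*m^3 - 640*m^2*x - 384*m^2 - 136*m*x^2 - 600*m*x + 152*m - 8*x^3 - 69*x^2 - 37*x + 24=-512*m^3 + 128*m^2 + 1000*m - 8*x^3 + x^2*(-136*m - 75) + x*(-640*m^2 - 584*m - 1) + 234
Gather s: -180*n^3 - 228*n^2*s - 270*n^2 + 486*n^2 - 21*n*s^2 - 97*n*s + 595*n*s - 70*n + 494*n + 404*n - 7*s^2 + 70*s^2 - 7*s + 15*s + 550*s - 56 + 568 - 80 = -180*n^3 + 216*n^2 + 828*n + s^2*(63 - 21*n) + s*(-228*n^2 + 498*n + 558) + 432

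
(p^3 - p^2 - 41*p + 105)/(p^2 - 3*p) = p + 2 - 35/p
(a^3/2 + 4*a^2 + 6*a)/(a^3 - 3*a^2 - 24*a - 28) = a*(a + 6)/(2*(a^2 - 5*a - 14))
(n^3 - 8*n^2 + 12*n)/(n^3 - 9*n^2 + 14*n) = (n - 6)/(n - 7)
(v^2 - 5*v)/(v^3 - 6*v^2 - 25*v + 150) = v/(v^2 - v - 30)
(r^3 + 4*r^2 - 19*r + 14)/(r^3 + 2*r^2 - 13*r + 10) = (r + 7)/(r + 5)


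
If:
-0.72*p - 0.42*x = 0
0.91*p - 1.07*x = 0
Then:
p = 0.00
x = 0.00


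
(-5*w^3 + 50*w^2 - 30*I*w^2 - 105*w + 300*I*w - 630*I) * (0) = 0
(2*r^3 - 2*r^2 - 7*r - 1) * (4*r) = 8*r^4 - 8*r^3 - 28*r^2 - 4*r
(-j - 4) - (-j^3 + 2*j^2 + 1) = j^3 - 2*j^2 - j - 5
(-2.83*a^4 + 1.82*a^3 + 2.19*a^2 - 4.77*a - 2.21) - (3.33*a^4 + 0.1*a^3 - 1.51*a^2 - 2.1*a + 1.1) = -6.16*a^4 + 1.72*a^3 + 3.7*a^2 - 2.67*a - 3.31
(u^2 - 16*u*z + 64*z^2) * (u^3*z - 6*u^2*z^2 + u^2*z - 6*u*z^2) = u^5*z - 22*u^4*z^2 + u^4*z + 160*u^3*z^3 - 22*u^3*z^2 - 384*u^2*z^4 + 160*u^2*z^3 - 384*u*z^4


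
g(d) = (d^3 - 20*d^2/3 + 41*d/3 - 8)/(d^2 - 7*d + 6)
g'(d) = (7 - 2*d)*(d^3 - 20*d^2/3 + 41*d/3 - 8)/(d^2 - 7*d + 6)^2 + (3*d^2 - 40*d/3 + 41/3)/(d^2 - 7*d + 6) = (d^2 - 12*d + 26)/(d^2 - 12*d + 36)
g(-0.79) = -1.93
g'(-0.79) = 0.78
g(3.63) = -0.26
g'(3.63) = -0.78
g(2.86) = 0.01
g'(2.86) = -0.01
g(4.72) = -2.76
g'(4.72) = -5.10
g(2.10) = -0.13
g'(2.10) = 0.34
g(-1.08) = -2.16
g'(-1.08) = 0.80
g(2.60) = -0.01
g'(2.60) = 0.13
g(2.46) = -0.03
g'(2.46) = 0.20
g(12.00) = 14.00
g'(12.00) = 0.72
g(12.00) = 14.00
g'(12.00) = 0.72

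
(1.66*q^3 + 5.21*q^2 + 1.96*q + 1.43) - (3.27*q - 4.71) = 1.66*q^3 + 5.21*q^2 - 1.31*q + 6.14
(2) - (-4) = 6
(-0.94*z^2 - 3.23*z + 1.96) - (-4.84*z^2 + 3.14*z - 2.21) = 3.9*z^2 - 6.37*z + 4.17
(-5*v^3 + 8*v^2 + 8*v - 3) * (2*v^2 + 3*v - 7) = -10*v^5 + v^4 + 75*v^3 - 38*v^2 - 65*v + 21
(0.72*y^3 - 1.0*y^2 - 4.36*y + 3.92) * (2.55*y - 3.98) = 1.836*y^4 - 5.4156*y^3 - 7.138*y^2 + 27.3488*y - 15.6016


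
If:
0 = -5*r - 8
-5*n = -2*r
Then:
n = -16/25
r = -8/5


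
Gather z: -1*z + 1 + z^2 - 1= z^2 - z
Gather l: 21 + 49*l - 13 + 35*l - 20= 84*l - 12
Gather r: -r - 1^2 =-r - 1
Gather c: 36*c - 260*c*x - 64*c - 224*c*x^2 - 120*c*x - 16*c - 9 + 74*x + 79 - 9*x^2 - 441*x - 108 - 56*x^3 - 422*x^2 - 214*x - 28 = c*(-224*x^2 - 380*x - 44) - 56*x^3 - 431*x^2 - 581*x - 66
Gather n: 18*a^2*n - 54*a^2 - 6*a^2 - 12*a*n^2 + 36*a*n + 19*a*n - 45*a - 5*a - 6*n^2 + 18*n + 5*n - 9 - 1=-60*a^2 - 50*a + n^2*(-12*a - 6) + n*(18*a^2 + 55*a + 23) - 10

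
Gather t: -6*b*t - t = t*(-6*b - 1)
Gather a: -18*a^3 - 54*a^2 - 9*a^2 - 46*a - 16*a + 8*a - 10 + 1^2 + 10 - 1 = -18*a^3 - 63*a^2 - 54*a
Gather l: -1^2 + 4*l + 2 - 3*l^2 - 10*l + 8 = -3*l^2 - 6*l + 9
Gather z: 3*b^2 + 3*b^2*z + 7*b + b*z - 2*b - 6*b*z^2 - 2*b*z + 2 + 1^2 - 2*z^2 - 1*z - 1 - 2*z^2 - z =3*b^2 + 5*b + z^2*(-6*b - 4) + z*(3*b^2 - b - 2) + 2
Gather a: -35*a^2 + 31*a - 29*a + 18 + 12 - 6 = -35*a^2 + 2*a + 24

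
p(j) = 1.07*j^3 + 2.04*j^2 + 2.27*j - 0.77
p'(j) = 3.21*j^2 + 4.08*j + 2.27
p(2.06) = 21.92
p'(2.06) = 24.30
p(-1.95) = -5.37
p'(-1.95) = 6.52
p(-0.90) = -1.94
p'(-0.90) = 1.20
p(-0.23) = -1.20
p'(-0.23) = 1.50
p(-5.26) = -111.99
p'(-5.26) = 69.62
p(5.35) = 233.61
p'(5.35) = 115.98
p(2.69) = 40.93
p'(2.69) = 36.47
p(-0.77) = -1.80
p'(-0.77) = 1.03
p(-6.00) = -172.07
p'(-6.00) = 93.35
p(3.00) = 53.29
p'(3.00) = 43.40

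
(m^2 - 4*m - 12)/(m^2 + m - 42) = (m + 2)/(m + 7)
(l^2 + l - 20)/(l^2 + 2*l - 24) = (l + 5)/(l + 6)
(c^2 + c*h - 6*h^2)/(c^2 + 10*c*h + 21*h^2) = (c - 2*h)/(c + 7*h)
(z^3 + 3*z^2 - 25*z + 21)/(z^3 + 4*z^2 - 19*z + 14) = (z - 3)/(z - 2)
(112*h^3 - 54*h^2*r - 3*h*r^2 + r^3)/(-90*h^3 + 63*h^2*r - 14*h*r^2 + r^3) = (-112*h^3 + 54*h^2*r + 3*h*r^2 - r^3)/(90*h^3 - 63*h^2*r + 14*h*r^2 - r^3)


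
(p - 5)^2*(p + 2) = p^3 - 8*p^2 + 5*p + 50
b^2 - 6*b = b*(b - 6)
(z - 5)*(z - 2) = z^2 - 7*z + 10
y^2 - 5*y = y*(y - 5)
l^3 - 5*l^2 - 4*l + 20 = (l - 5)*(l - 2)*(l + 2)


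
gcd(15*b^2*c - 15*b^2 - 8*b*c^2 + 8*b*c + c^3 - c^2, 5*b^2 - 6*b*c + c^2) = 5*b - c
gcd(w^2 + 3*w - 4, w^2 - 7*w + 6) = w - 1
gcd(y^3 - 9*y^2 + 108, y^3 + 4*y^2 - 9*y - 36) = y + 3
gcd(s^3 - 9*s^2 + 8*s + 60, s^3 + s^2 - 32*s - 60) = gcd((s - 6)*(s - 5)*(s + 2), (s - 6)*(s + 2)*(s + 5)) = s^2 - 4*s - 12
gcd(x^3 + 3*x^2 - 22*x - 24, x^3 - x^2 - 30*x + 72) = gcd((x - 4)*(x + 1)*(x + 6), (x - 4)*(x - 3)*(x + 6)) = x^2 + 2*x - 24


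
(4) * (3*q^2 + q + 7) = 12*q^2 + 4*q + 28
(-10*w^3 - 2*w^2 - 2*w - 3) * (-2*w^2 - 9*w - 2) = 20*w^5 + 94*w^4 + 42*w^3 + 28*w^2 + 31*w + 6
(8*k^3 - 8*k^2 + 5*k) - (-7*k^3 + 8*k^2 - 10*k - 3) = 15*k^3 - 16*k^2 + 15*k + 3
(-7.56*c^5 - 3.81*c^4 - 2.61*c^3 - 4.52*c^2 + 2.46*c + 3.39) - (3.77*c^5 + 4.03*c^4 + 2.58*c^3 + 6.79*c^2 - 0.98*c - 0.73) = -11.33*c^5 - 7.84*c^4 - 5.19*c^3 - 11.31*c^2 + 3.44*c + 4.12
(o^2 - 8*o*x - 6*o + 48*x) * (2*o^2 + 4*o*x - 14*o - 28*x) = 2*o^4 - 12*o^3*x - 26*o^3 - 32*o^2*x^2 + 156*o^2*x + 84*o^2 + 416*o*x^2 - 504*o*x - 1344*x^2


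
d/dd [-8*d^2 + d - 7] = 1 - 16*d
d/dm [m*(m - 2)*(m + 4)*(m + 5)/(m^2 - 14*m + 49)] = (2*m^4 - 21*m^3 - 147*m^2 + 12*m + 280)/(m^3 - 21*m^2 + 147*m - 343)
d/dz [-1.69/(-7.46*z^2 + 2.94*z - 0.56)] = (4.9686 - 25.2148*z)/(7.46*z^2 - 2.94*z + 0.56)^2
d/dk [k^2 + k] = 2*k + 1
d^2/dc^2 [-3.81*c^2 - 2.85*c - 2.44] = -7.62000000000000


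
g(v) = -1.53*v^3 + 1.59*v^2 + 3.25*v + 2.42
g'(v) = -4.59*v^2 + 3.18*v + 3.25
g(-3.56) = 80.03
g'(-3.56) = -66.24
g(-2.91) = 44.13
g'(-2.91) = -44.87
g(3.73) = -42.74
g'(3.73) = -48.75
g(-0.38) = 1.50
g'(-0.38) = 1.38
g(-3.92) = 106.27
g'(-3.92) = -79.75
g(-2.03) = 15.17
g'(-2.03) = -22.12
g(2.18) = 1.21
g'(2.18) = -11.63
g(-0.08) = 2.17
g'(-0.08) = 2.97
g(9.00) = -954.91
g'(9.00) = -339.92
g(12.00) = -2373.46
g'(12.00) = -619.55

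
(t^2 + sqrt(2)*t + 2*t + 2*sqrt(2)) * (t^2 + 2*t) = t^4 + sqrt(2)*t^3 + 4*t^3 + 4*t^2 + 4*sqrt(2)*t^2 + 4*sqrt(2)*t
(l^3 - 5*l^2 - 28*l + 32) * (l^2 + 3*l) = l^5 - 2*l^4 - 43*l^3 - 52*l^2 + 96*l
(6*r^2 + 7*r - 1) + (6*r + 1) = 6*r^2 + 13*r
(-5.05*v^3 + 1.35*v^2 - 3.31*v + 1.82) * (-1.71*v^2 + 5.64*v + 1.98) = 8.6355*v^5 - 30.7905*v^4 + 3.2751*v^3 - 19.1076*v^2 + 3.711*v + 3.6036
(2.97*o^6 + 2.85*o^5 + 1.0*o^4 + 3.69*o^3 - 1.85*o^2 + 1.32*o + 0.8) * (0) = 0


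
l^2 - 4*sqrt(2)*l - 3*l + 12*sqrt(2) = (l - 3)*(l - 4*sqrt(2))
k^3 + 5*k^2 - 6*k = k*(k - 1)*(k + 6)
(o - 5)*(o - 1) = o^2 - 6*o + 5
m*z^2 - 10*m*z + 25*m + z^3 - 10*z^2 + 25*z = (m + z)*(z - 5)^2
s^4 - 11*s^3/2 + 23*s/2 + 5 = (s - 5)*(s - 2)*(s + 1/2)*(s + 1)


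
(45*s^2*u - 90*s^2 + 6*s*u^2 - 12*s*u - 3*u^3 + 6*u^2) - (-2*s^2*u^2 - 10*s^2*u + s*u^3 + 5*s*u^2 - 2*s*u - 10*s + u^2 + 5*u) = 2*s^2*u^2 + 55*s^2*u - 90*s^2 - s*u^3 + s*u^2 - 10*s*u + 10*s - 3*u^3 + 5*u^2 - 5*u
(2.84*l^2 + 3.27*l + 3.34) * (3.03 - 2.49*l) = -7.0716*l^3 + 0.462899999999998*l^2 + 1.5915*l + 10.1202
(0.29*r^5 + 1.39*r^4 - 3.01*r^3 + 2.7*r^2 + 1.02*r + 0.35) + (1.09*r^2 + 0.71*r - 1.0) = 0.29*r^5 + 1.39*r^4 - 3.01*r^3 + 3.79*r^2 + 1.73*r - 0.65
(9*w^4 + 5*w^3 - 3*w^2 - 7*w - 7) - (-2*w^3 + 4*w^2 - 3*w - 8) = 9*w^4 + 7*w^3 - 7*w^2 - 4*w + 1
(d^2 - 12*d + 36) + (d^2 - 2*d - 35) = 2*d^2 - 14*d + 1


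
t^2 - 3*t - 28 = (t - 7)*(t + 4)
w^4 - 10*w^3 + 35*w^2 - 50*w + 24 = (w - 4)*(w - 3)*(w - 2)*(w - 1)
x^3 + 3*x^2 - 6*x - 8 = (x - 2)*(x + 1)*(x + 4)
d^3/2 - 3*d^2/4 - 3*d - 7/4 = (d/2 + 1/2)*(d - 7/2)*(d + 1)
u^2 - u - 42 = (u - 7)*(u + 6)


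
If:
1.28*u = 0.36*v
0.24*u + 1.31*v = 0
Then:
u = 0.00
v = 0.00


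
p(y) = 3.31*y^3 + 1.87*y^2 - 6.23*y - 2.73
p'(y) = 9.93*y^2 + 3.74*y - 6.23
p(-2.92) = -51.00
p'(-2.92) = 67.52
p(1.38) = 0.93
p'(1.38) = 17.84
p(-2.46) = -25.36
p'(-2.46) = 44.66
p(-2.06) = -10.90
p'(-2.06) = 28.20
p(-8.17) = -1632.08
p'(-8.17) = 626.03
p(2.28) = 32.02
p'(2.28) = 53.92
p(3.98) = 210.77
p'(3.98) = 165.95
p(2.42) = 40.06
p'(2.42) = 60.97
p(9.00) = 2505.66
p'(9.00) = 831.76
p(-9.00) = -2208.18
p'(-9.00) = 764.44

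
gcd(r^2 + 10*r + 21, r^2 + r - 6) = r + 3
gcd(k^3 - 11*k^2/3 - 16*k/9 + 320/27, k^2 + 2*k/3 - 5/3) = k + 5/3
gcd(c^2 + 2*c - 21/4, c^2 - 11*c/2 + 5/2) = 1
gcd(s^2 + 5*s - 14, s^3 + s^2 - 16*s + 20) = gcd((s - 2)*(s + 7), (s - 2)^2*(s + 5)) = s - 2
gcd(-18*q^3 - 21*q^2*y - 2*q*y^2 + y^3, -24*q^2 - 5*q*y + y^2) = 3*q + y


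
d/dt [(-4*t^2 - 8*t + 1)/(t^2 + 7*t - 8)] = (-20*t^2 + 62*t + 57)/(t^4 + 14*t^3 + 33*t^2 - 112*t + 64)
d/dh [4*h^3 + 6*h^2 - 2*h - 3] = 12*h^2 + 12*h - 2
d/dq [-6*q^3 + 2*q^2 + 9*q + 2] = -18*q^2 + 4*q + 9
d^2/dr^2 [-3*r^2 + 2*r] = -6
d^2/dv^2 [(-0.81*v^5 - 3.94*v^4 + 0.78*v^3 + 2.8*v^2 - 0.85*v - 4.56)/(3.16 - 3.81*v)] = (141.096492*v^5 + 50.5983239999999*v^4 - 619.85478*v^3 + 528.464496*v^2 - 46.732608*v + 96.934792)/(55.306341*v^3 - 137.612628*v^2 + 114.135408*v - 31.554496)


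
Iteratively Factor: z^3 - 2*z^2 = (z)*(z^2 - 2*z) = z^2*(z - 2)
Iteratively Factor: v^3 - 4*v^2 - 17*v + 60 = (v + 4)*(v^2 - 8*v + 15) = (v - 5)*(v + 4)*(v - 3)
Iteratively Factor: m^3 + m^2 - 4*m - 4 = (m - 2)*(m^2 + 3*m + 2) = (m - 2)*(m + 2)*(m + 1)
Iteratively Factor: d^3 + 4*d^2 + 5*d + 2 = (d + 1)*(d^2 + 3*d + 2) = (d + 1)^2*(d + 2)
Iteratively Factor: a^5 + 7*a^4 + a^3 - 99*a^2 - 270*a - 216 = (a - 4)*(a^4 + 11*a^3 + 45*a^2 + 81*a + 54) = (a - 4)*(a + 3)*(a^3 + 8*a^2 + 21*a + 18) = (a - 4)*(a + 3)^2*(a^2 + 5*a + 6) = (a - 4)*(a + 3)^3*(a + 2)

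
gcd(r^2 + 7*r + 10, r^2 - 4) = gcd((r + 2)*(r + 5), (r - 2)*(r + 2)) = r + 2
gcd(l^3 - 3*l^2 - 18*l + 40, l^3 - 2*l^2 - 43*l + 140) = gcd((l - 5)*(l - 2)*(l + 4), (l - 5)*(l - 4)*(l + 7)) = l - 5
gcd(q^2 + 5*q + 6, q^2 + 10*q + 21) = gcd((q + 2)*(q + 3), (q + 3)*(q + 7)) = q + 3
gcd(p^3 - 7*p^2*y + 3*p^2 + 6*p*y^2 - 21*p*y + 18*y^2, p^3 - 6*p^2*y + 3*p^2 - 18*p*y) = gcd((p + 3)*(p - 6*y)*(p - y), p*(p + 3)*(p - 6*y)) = -p^2 + 6*p*y - 3*p + 18*y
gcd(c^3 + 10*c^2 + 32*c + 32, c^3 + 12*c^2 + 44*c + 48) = c^2 + 6*c + 8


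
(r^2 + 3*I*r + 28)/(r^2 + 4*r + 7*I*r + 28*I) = (r - 4*I)/(r + 4)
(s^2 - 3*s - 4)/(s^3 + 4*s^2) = (s^2 - 3*s - 4)/(s^2*(s + 4))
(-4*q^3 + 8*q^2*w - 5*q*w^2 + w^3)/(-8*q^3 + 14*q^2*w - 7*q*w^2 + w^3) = (2*q - w)/(4*q - w)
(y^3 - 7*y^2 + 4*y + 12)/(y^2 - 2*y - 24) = (y^2 - y - 2)/(y + 4)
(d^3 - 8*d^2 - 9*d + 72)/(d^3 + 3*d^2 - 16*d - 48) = (d^2 - 11*d + 24)/(d^2 - 16)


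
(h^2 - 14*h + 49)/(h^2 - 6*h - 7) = (h - 7)/(h + 1)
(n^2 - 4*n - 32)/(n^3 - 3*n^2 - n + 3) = (n^2 - 4*n - 32)/(n^3 - 3*n^2 - n + 3)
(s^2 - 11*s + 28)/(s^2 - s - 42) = (s - 4)/(s + 6)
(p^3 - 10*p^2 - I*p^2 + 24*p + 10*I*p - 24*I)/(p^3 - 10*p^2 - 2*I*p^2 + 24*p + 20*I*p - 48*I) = (p - I)/(p - 2*I)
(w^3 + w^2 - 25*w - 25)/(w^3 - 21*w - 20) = (w + 5)/(w + 4)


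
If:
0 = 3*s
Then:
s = 0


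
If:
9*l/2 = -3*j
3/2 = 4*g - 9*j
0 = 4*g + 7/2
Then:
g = -7/8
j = -5/9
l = 10/27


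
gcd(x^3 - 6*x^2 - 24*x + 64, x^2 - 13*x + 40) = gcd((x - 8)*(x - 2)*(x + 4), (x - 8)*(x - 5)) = x - 8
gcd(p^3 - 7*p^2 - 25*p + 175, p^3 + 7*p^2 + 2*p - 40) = p + 5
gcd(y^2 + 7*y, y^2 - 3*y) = y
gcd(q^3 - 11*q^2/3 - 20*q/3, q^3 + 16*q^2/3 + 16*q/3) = q^2 + 4*q/3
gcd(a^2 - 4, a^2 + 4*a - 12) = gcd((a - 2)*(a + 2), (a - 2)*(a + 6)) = a - 2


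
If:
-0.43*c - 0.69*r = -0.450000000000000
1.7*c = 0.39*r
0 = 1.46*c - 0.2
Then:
No Solution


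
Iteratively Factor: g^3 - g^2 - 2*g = (g)*(g^2 - g - 2) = g*(g + 1)*(g - 2)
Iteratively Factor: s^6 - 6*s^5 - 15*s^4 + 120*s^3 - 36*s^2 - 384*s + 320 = (s - 2)*(s^5 - 4*s^4 - 23*s^3 + 74*s^2 + 112*s - 160) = (s - 2)*(s + 2)*(s^4 - 6*s^3 - 11*s^2 + 96*s - 80) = (s - 2)*(s - 1)*(s + 2)*(s^3 - 5*s^2 - 16*s + 80) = (s - 4)*(s - 2)*(s - 1)*(s + 2)*(s^2 - s - 20) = (s - 4)*(s - 2)*(s - 1)*(s + 2)*(s + 4)*(s - 5)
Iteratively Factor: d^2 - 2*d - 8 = (d - 4)*(d + 2)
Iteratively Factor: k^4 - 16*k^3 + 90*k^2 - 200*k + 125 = (k - 5)*(k^3 - 11*k^2 + 35*k - 25) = (k - 5)^2*(k^2 - 6*k + 5) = (k - 5)^2*(k - 1)*(k - 5)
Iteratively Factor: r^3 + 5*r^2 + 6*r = (r + 2)*(r^2 + 3*r) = r*(r + 2)*(r + 3)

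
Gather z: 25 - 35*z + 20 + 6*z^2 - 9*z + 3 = 6*z^2 - 44*z + 48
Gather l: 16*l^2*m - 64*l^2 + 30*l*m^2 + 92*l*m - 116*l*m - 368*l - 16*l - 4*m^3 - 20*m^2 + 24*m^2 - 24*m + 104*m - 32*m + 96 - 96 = l^2*(16*m - 64) + l*(30*m^2 - 24*m - 384) - 4*m^3 + 4*m^2 + 48*m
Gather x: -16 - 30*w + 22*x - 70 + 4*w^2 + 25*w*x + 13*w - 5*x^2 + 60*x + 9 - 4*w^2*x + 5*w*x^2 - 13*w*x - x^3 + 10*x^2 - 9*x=4*w^2 - 17*w - x^3 + x^2*(5*w + 5) + x*(-4*w^2 + 12*w + 73) - 77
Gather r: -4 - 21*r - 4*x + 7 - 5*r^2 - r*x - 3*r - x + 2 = -5*r^2 + r*(-x - 24) - 5*x + 5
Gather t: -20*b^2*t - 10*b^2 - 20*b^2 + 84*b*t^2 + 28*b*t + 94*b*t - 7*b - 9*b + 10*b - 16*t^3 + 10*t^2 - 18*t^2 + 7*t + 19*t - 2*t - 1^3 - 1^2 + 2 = -30*b^2 - 6*b - 16*t^3 + t^2*(84*b - 8) + t*(-20*b^2 + 122*b + 24)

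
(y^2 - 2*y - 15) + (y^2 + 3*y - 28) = 2*y^2 + y - 43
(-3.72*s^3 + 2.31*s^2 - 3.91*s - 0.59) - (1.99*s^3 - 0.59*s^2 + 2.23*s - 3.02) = -5.71*s^3 + 2.9*s^2 - 6.14*s + 2.43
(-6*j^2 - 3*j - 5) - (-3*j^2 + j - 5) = -3*j^2 - 4*j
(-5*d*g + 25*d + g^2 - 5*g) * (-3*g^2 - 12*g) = 15*d*g^3 - 15*d*g^2 - 300*d*g - 3*g^4 + 3*g^3 + 60*g^2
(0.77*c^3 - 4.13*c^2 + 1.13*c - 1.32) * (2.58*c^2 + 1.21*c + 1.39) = 1.9866*c^5 - 9.7237*c^4 - 1.0116*c^3 - 7.779*c^2 - 0.0265000000000002*c - 1.8348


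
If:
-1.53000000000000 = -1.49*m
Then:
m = 1.03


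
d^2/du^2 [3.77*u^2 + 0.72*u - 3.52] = 7.54000000000000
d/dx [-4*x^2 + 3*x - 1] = 3 - 8*x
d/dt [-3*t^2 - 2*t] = -6*t - 2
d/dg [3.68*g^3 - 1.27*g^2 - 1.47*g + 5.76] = 11.04*g^2 - 2.54*g - 1.47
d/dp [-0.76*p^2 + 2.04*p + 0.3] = 2.04 - 1.52*p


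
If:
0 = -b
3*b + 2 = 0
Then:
No Solution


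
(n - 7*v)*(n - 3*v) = n^2 - 10*n*v + 21*v^2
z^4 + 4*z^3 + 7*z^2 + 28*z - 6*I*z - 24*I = (z + 4)*(z - 2*I)*(z - I)*(z + 3*I)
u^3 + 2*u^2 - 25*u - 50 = (u - 5)*(u + 2)*(u + 5)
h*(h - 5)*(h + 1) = h^3 - 4*h^2 - 5*h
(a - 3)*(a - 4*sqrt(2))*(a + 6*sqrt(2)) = a^3 - 3*a^2 + 2*sqrt(2)*a^2 - 48*a - 6*sqrt(2)*a + 144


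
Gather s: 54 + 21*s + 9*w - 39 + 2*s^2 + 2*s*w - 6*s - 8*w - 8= 2*s^2 + s*(2*w + 15) + w + 7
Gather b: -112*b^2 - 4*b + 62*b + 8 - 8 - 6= -112*b^2 + 58*b - 6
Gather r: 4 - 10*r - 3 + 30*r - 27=20*r - 26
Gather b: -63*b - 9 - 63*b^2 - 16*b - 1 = -63*b^2 - 79*b - 10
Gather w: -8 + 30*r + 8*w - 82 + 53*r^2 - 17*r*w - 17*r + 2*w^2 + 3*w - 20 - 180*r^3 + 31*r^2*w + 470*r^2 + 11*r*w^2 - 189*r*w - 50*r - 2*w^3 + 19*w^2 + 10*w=-180*r^3 + 523*r^2 - 37*r - 2*w^3 + w^2*(11*r + 21) + w*(31*r^2 - 206*r + 21) - 110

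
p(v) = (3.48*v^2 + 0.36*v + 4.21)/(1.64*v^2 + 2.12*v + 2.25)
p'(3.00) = 0.11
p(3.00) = 1.57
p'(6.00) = 0.05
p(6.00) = 1.78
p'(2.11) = 0.13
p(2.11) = 1.46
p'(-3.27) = 0.35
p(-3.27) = 3.13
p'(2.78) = 0.11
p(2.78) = 1.54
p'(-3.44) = 0.32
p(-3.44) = 3.07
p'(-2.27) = 0.65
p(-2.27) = 3.62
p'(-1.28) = 0.13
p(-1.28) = 4.25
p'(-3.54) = 0.30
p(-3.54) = 3.04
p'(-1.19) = -0.17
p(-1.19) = 4.25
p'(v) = (-3.28*v - 2.12)*(3.48*v^2 + 0.36*v + 4.21)/(1.64*v^2 + 2.12*v + 2.25)^2 + (6.96*v + 0.36)/(1.64*v^2 + 2.12*v + 2.25) = (6.7872*v^2 + 1.8512*v - 8.1152)/(2.6896*v^4 + 6.9536*v^3 + 11.8744*v^2 + 9.54*v + 5.0625)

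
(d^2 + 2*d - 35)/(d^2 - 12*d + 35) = (d + 7)/(d - 7)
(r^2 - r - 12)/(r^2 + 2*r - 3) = (r - 4)/(r - 1)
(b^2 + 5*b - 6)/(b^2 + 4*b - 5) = (b + 6)/(b + 5)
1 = 1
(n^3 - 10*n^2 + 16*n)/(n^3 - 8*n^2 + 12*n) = (n - 8)/(n - 6)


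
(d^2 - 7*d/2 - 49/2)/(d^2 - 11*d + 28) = (d + 7/2)/(d - 4)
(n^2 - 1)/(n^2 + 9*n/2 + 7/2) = 2*(n - 1)/(2*n + 7)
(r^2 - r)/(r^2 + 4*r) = (r - 1)/(r + 4)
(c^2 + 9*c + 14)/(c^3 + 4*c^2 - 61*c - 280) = (c + 2)/(c^2 - 3*c - 40)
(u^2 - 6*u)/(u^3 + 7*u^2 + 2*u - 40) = u*(u - 6)/(u^3 + 7*u^2 + 2*u - 40)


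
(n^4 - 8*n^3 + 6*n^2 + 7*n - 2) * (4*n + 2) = 4*n^5 - 30*n^4 + 8*n^3 + 40*n^2 + 6*n - 4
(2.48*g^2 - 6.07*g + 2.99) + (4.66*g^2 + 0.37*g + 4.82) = 7.14*g^2 - 5.7*g + 7.81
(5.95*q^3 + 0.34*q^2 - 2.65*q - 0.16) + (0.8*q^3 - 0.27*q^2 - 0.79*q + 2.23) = 6.75*q^3 + 0.07*q^2 - 3.44*q + 2.07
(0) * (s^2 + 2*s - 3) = 0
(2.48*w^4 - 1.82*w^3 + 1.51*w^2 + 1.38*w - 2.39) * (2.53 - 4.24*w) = -10.5152*w^5 + 13.9912*w^4 - 11.007*w^3 - 2.0309*w^2 + 13.625*w - 6.0467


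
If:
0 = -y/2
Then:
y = 0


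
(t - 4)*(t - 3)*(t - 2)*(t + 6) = t^4 - 3*t^3 - 28*t^2 + 132*t - 144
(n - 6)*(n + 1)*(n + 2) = n^3 - 3*n^2 - 16*n - 12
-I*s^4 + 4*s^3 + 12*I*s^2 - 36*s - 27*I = (s - 3)*(s + 3)*(s + 3*I)*(-I*s + 1)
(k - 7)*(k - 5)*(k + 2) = k^3 - 10*k^2 + 11*k + 70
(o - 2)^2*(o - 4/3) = o^3 - 16*o^2/3 + 28*o/3 - 16/3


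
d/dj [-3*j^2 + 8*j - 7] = 8 - 6*j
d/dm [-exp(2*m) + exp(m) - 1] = (1 - 2*exp(m))*exp(m)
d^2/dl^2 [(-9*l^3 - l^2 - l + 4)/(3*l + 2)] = 2*(-81*l^3 - 162*l^2 - 108*l + 38)/(27*l^3 + 54*l^2 + 36*l + 8)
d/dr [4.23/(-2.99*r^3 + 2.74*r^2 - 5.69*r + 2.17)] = (37.9431*r^2 - 23.1804*r + 24.0687)/(2.99*r^3 - 2.74*r^2 + 5.69*r - 2.17)^2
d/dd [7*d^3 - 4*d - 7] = 21*d^2 - 4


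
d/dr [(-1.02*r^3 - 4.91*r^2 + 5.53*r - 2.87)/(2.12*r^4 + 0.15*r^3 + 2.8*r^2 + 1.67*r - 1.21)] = (2.1624*r^6 + 20.8184*r^5 - 37.2903*r^4 + 19.2718*r^3 - 18.6896*r^2 + 27.9542*r - 1.8984)/(4.4944*r^8 + 0.636*r^7 + 11.8945*r^6 + 7.9208*r^5 + 3.2106*r^4 + 8.989*r^3 - 3.9871*r^2 - 4.0414*r + 1.4641)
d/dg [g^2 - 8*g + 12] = 2*g - 8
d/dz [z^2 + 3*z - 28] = 2*z + 3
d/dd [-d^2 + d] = 1 - 2*d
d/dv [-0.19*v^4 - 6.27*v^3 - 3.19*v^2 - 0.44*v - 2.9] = -0.76*v^3 - 18.81*v^2 - 6.38*v - 0.44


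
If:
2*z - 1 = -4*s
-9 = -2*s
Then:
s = 9/2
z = -17/2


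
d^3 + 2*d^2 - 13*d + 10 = (d - 2)*(d - 1)*(d + 5)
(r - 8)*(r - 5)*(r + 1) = r^3 - 12*r^2 + 27*r + 40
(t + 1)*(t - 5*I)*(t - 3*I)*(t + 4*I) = t^4 + t^3 - 4*I*t^3 + 17*t^2 - 4*I*t^2 + 17*t - 60*I*t - 60*I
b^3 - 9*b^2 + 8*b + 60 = (b - 6)*(b - 5)*(b + 2)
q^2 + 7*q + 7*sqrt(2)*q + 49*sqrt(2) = (q + 7)*(q + 7*sqrt(2))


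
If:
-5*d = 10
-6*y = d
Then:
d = -2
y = 1/3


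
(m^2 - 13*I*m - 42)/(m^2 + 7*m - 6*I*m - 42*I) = (m - 7*I)/(m + 7)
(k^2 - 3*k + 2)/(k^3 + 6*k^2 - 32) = (k - 1)/(k^2 + 8*k + 16)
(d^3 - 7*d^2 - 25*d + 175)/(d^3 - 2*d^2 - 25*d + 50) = (d - 7)/(d - 2)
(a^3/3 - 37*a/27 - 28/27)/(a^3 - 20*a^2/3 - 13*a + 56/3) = (9*a^3 - 37*a - 28)/(9*(3*a^3 - 20*a^2 - 39*a + 56))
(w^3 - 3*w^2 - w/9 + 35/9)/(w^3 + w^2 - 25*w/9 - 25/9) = (3*w - 7)/(3*w + 5)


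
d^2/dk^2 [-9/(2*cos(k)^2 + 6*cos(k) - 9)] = 18*(8*sin(k)^4 - 58*sin(k)^2 + 9*cos(k)/2 + 9*cos(3*k)/2 - 4)/(-2*sin(k)^2 + 6*cos(k) - 7)^3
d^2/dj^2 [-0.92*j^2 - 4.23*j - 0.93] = -1.84000000000000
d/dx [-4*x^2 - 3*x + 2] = -8*x - 3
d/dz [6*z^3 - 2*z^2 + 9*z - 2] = 18*z^2 - 4*z + 9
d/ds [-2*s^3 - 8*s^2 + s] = -6*s^2 - 16*s + 1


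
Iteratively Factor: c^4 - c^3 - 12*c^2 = (c - 4)*(c^3 + 3*c^2) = c*(c - 4)*(c^2 + 3*c) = c^2*(c - 4)*(c + 3)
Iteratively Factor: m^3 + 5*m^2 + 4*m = (m)*(m^2 + 5*m + 4) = m*(m + 4)*(m + 1)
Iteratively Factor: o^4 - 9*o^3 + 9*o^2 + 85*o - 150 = (o - 5)*(o^3 - 4*o^2 - 11*o + 30) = (o - 5)^2*(o^2 + o - 6) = (o - 5)^2*(o - 2)*(o + 3)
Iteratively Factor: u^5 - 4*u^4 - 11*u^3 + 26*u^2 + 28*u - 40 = (u - 2)*(u^4 - 2*u^3 - 15*u^2 - 4*u + 20) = (u - 5)*(u - 2)*(u^3 + 3*u^2 - 4) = (u - 5)*(u - 2)*(u + 2)*(u^2 + u - 2) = (u - 5)*(u - 2)*(u - 1)*(u + 2)*(u + 2)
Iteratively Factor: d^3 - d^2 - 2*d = (d - 2)*(d^2 + d) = d*(d - 2)*(d + 1)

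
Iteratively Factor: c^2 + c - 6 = (c + 3)*(c - 2)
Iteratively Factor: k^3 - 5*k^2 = (k)*(k^2 - 5*k) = k^2*(k - 5)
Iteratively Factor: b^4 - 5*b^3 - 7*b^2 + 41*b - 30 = (b - 1)*(b^3 - 4*b^2 - 11*b + 30) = (b - 2)*(b - 1)*(b^2 - 2*b - 15) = (b - 2)*(b - 1)*(b + 3)*(b - 5)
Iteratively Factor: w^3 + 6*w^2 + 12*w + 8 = (w + 2)*(w^2 + 4*w + 4) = (w + 2)^2*(w + 2)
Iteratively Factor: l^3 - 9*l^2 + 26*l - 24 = (l - 2)*(l^2 - 7*l + 12) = (l - 4)*(l - 2)*(l - 3)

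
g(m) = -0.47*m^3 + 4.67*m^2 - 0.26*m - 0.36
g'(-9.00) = -198.53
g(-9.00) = 722.88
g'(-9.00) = -198.53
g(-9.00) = 722.88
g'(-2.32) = -29.52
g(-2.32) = 31.25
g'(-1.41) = -16.23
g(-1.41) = 10.61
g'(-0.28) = -2.99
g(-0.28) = 0.09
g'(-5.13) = -85.28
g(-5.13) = 187.33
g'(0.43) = 3.50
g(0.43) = 0.35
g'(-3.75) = -55.11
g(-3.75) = 91.07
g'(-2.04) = -25.18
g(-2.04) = 23.60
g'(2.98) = 15.05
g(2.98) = 27.90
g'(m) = -1.41*m^2 + 9.34*m - 0.26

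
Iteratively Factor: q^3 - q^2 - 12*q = (q)*(q^2 - q - 12) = q*(q - 4)*(q + 3)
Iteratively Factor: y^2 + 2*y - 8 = (y - 2)*(y + 4)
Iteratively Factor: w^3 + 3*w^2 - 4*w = (w - 1)*(w^2 + 4*w) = w*(w - 1)*(w + 4)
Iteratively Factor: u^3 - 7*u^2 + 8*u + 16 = (u - 4)*(u^2 - 3*u - 4) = (u - 4)^2*(u + 1)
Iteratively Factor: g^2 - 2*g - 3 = (g - 3)*(g + 1)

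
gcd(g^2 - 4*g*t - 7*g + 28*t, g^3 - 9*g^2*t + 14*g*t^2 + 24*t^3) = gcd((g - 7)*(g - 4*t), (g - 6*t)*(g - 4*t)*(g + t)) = -g + 4*t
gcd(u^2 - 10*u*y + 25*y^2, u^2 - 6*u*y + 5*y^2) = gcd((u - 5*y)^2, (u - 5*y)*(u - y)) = -u + 5*y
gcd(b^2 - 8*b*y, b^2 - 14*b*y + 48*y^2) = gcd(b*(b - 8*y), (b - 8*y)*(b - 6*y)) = -b + 8*y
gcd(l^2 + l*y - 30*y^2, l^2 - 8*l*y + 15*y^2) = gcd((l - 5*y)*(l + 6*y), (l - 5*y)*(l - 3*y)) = -l + 5*y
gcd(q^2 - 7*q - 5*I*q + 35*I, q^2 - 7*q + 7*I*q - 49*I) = q - 7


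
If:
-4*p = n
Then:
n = -4*p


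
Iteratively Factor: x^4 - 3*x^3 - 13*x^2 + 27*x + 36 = (x + 1)*(x^3 - 4*x^2 - 9*x + 36) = (x + 1)*(x + 3)*(x^2 - 7*x + 12) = (x - 4)*(x + 1)*(x + 3)*(x - 3)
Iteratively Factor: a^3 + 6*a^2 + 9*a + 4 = (a + 1)*(a^2 + 5*a + 4) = (a + 1)*(a + 4)*(a + 1)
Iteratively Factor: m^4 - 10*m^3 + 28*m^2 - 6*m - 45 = (m + 1)*(m^3 - 11*m^2 + 39*m - 45) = (m - 3)*(m + 1)*(m^2 - 8*m + 15) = (m - 5)*(m - 3)*(m + 1)*(m - 3)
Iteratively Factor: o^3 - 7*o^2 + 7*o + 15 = (o - 5)*(o^2 - 2*o - 3) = (o - 5)*(o + 1)*(o - 3)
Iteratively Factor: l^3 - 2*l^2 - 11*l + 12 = (l + 3)*(l^2 - 5*l + 4) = (l - 1)*(l + 3)*(l - 4)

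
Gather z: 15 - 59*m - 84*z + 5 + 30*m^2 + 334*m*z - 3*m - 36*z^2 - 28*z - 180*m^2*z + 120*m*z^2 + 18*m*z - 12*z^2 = 30*m^2 - 62*m + z^2*(120*m - 48) + z*(-180*m^2 + 352*m - 112) + 20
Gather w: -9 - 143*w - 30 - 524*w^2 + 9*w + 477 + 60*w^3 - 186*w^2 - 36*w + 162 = 60*w^3 - 710*w^2 - 170*w + 600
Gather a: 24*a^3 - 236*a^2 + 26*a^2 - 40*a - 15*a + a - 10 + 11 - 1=24*a^3 - 210*a^2 - 54*a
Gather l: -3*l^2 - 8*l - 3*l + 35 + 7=-3*l^2 - 11*l + 42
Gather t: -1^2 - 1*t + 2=1 - t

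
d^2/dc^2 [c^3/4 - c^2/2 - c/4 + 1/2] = 3*c/2 - 1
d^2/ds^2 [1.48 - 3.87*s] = 0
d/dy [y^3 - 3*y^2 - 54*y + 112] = 3*y^2 - 6*y - 54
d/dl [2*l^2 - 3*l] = 4*l - 3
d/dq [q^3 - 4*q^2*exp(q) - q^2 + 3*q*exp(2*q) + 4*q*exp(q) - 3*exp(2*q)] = -4*q^2*exp(q) + 3*q^2 + 6*q*exp(2*q) - 4*q*exp(q) - 2*q - 3*exp(2*q) + 4*exp(q)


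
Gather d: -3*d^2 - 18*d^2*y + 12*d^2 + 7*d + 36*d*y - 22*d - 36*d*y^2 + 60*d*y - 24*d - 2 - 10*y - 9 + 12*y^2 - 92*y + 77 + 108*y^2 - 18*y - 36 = d^2*(9 - 18*y) + d*(-36*y^2 + 96*y - 39) + 120*y^2 - 120*y + 30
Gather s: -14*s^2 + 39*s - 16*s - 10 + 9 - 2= -14*s^2 + 23*s - 3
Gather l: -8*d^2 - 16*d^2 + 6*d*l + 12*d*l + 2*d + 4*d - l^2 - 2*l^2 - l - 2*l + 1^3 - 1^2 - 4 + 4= -24*d^2 + 6*d - 3*l^2 + l*(18*d - 3)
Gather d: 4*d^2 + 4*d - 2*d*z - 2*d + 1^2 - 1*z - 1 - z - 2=4*d^2 + d*(2 - 2*z) - 2*z - 2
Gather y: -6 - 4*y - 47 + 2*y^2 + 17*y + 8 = 2*y^2 + 13*y - 45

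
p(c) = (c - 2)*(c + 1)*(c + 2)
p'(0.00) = -4.00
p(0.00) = -4.00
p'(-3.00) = 17.00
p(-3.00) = -10.00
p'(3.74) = 45.44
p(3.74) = 47.34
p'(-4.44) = 46.26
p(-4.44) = -54.05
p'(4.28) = 59.52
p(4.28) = 75.60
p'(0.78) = -0.61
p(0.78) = -6.04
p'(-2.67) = 12.05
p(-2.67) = -5.23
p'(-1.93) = 3.31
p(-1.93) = 0.26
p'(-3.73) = 30.28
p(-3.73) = -27.06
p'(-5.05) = 62.41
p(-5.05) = -87.09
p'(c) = (c - 2)*(c + 1) + (c - 2)*(c + 2) + (c + 1)*(c + 2) = 3*c^2 + 2*c - 4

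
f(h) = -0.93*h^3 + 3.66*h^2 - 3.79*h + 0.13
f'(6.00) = -60.31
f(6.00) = -91.73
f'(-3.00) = -50.86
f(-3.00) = 69.55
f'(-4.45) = -91.61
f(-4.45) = 171.43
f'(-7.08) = -195.47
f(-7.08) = 540.48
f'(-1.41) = -19.66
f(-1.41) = 15.36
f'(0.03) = -3.57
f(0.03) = 0.02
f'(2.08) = -0.64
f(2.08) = -0.29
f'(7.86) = -118.62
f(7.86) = -255.14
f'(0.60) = -0.40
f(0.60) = -1.03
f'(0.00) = -3.79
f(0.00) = 0.13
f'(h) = -2.79*h^2 + 7.32*h - 3.79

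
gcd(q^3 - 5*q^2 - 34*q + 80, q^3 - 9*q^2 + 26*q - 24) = q - 2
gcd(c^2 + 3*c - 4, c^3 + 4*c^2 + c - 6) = c - 1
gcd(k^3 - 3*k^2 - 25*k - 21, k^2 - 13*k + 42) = k - 7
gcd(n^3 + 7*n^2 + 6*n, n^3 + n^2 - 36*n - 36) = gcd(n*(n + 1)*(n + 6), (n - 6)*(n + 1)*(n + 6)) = n^2 + 7*n + 6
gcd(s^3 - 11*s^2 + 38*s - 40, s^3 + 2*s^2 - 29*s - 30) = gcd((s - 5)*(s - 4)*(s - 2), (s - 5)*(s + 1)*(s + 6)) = s - 5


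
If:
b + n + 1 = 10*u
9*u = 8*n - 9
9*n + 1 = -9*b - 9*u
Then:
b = -1115/792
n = 107/88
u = 8/99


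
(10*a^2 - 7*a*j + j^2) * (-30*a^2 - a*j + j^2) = -300*a^4 + 200*a^3*j - 13*a^2*j^2 - 8*a*j^3 + j^4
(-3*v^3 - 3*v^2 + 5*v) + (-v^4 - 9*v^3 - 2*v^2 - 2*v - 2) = -v^4 - 12*v^3 - 5*v^2 + 3*v - 2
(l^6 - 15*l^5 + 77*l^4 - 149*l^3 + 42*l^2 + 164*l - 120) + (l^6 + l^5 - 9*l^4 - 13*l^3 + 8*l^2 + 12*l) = 2*l^6 - 14*l^5 + 68*l^4 - 162*l^3 + 50*l^2 + 176*l - 120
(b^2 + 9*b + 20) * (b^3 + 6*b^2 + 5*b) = b^5 + 15*b^4 + 79*b^3 + 165*b^2 + 100*b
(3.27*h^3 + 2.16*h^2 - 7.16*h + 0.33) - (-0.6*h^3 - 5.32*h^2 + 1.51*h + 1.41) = 3.87*h^3 + 7.48*h^2 - 8.67*h - 1.08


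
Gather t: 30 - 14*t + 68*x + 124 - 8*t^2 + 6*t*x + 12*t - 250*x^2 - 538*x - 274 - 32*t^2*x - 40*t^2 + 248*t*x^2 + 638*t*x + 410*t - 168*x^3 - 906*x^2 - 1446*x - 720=t^2*(-32*x - 48) + t*(248*x^2 + 644*x + 408) - 168*x^3 - 1156*x^2 - 1916*x - 840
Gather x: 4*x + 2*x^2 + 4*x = 2*x^2 + 8*x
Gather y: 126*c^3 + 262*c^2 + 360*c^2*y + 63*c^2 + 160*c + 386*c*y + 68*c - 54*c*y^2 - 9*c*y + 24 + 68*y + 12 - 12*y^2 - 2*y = 126*c^3 + 325*c^2 + 228*c + y^2*(-54*c - 12) + y*(360*c^2 + 377*c + 66) + 36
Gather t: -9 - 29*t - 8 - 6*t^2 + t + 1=-6*t^2 - 28*t - 16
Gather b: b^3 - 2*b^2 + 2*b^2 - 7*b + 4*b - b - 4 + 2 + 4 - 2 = b^3 - 4*b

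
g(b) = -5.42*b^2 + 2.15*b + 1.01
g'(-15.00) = 164.75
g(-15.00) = -1250.74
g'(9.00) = -95.41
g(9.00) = -418.66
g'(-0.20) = 4.32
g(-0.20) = 0.36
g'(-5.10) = 57.43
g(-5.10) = -150.93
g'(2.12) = -20.83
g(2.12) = -18.79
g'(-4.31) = 48.87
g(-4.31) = -108.94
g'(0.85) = -7.06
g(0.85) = -1.08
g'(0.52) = -3.49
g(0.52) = 0.66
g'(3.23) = -32.86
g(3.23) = -48.59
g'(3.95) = -40.67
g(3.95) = -75.06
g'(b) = 2.15 - 10.84*b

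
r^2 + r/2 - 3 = (r - 3/2)*(r + 2)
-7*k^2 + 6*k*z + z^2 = (-k + z)*(7*k + z)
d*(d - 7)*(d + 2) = d^3 - 5*d^2 - 14*d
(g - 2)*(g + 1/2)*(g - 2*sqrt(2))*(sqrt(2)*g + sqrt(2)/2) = sqrt(2)*g^4 - 4*g^3 - sqrt(2)*g^3 - 7*sqrt(2)*g^2/4 + 4*g^2 - sqrt(2)*g/2 + 7*g + 2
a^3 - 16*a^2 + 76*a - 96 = (a - 8)*(a - 6)*(a - 2)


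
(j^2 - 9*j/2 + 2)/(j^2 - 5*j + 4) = (j - 1/2)/(j - 1)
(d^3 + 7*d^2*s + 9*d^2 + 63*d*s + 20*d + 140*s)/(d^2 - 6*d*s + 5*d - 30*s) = (-d^2 - 7*d*s - 4*d - 28*s)/(-d + 6*s)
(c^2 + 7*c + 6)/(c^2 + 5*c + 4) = (c + 6)/(c + 4)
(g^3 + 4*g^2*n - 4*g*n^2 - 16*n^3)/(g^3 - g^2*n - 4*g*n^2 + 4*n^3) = (g + 4*n)/(g - n)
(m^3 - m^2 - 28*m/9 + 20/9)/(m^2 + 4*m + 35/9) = (3*m^2 - 8*m + 4)/(3*m + 7)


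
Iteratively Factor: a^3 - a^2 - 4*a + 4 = (a - 2)*(a^2 + a - 2) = (a - 2)*(a - 1)*(a + 2)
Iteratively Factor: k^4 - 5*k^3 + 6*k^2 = (k - 3)*(k^3 - 2*k^2) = k*(k - 3)*(k^2 - 2*k) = k^2*(k - 3)*(k - 2)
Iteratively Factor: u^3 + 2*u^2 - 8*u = (u - 2)*(u^2 + 4*u) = (u - 2)*(u + 4)*(u)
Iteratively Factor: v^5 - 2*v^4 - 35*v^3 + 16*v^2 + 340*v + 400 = (v + 2)*(v^4 - 4*v^3 - 27*v^2 + 70*v + 200) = (v + 2)*(v + 4)*(v^3 - 8*v^2 + 5*v + 50) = (v + 2)^2*(v + 4)*(v^2 - 10*v + 25) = (v - 5)*(v + 2)^2*(v + 4)*(v - 5)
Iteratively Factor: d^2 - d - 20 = (d + 4)*(d - 5)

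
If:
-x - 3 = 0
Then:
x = -3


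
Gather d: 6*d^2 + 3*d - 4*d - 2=6*d^2 - d - 2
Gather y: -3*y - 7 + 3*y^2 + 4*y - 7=3*y^2 + y - 14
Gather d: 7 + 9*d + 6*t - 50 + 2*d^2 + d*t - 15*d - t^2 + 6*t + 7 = 2*d^2 + d*(t - 6) - t^2 + 12*t - 36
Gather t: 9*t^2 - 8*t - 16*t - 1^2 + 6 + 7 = 9*t^2 - 24*t + 12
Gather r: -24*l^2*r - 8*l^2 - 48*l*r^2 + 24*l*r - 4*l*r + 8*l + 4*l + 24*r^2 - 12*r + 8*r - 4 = -8*l^2 + 12*l + r^2*(24 - 48*l) + r*(-24*l^2 + 20*l - 4) - 4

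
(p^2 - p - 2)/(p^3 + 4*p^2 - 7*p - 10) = 1/(p + 5)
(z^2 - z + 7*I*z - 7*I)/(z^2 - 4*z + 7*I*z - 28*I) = (z - 1)/(z - 4)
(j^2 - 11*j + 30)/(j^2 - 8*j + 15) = (j - 6)/(j - 3)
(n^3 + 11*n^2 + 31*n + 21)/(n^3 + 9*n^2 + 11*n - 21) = (n + 1)/(n - 1)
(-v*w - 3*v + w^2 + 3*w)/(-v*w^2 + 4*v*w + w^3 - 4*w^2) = (w + 3)/(w*(w - 4))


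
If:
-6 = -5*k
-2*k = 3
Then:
No Solution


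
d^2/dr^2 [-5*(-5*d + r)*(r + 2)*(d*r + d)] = 10*d*(5*d - 3*r - 3)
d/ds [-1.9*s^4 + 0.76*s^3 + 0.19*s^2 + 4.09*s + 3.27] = -7.6*s^3 + 2.28*s^2 + 0.38*s + 4.09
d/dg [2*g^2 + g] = 4*g + 1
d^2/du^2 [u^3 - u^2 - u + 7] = 6*u - 2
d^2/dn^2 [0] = 0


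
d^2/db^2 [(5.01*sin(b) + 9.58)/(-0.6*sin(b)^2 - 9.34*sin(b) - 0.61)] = (1.80359999999999*sin(b)^5 - 14.2808400000001*sin(b)^4 + 146.4498*sin(b)^3 + 772.455154*sin(b)^2 - 363.832830999999*sin(b) - 1607.333588)/(0.6*sin(b)^2 + 9.34*sin(b) + 0.61)^3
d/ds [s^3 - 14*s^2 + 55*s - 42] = 3*s^2 - 28*s + 55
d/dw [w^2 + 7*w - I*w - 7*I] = 2*w + 7 - I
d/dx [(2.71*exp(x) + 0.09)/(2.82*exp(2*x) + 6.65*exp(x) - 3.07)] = (-(2.71*exp(x) + 0.09)*(5.64*exp(x) + 6.65) + 7.6422*exp(2*x) + 18.0215*exp(x) - 8.3197)*exp(x)/(2.82*exp(2*x) + 6.65*exp(x) - 3.07)^2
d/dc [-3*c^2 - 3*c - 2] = -6*c - 3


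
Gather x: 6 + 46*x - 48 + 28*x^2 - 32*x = 28*x^2 + 14*x - 42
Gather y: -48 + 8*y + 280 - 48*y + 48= 280 - 40*y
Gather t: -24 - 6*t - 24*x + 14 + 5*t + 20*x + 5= -t - 4*x - 5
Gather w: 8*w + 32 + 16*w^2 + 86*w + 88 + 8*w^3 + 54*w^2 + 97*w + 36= 8*w^3 + 70*w^2 + 191*w + 156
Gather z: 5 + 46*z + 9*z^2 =9*z^2 + 46*z + 5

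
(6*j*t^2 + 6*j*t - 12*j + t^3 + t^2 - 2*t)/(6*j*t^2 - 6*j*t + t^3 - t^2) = (t + 2)/t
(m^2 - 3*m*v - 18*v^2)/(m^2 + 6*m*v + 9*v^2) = (m - 6*v)/(m + 3*v)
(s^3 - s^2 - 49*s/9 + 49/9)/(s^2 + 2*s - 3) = (s^2 - 49/9)/(s + 3)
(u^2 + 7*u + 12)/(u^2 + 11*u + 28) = (u + 3)/(u + 7)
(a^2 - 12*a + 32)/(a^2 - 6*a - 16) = (a - 4)/(a + 2)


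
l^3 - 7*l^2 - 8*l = l*(l - 8)*(l + 1)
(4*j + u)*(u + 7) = 4*j*u + 28*j + u^2 + 7*u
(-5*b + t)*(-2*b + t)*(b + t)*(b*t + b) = 10*b^4*t + 10*b^4 + 3*b^3*t^2 + 3*b^3*t - 6*b^2*t^3 - 6*b^2*t^2 + b*t^4 + b*t^3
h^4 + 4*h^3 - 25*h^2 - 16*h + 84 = (h - 3)*(h - 2)*(h + 2)*(h + 7)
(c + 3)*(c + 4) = c^2 + 7*c + 12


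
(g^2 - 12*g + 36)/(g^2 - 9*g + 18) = (g - 6)/(g - 3)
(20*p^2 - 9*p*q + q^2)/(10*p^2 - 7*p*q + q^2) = (4*p - q)/(2*p - q)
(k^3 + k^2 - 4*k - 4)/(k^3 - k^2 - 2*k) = (k + 2)/k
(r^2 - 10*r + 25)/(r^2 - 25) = (r - 5)/(r + 5)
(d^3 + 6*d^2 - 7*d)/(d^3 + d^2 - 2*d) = (d + 7)/(d + 2)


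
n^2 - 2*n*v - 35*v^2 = (n - 7*v)*(n + 5*v)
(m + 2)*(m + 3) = m^2 + 5*m + 6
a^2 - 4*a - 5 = (a - 5)*(a + 1)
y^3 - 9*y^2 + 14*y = y*(y - 7)*(y - 2)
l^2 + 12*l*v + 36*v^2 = (l + 6*v)^2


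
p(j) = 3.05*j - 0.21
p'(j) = 3.05000000000000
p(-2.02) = -6.37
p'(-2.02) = 3.05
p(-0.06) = -0.39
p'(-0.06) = 3.05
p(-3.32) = -10.34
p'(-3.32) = 3.05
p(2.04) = 6.01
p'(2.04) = 3.05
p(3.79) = 11.35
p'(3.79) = 3.05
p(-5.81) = -17.93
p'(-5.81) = 3.05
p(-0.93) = -3.05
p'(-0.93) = 3.05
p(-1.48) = -4.72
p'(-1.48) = 3.05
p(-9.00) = -27.66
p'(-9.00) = 3.05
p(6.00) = 18.09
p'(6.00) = 3.05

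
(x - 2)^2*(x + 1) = x^3 - 3*x^2 + 4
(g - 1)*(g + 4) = g^2 + 3*g - 4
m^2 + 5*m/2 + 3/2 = (m + 1)*(m + 3/2)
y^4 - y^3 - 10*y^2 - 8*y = y*(y - 4)*(y + 1)*(y + 2)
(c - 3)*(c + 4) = c^2 + c - 12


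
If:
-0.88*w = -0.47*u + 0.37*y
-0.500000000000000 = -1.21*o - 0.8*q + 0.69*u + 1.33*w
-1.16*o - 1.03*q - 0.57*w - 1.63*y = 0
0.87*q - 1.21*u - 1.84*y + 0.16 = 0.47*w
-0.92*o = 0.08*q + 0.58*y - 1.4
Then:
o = 2.27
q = -1.33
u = 0.44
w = 0.66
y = -1.00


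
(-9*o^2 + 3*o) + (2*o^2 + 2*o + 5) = -7*o^2 + 5*o + 5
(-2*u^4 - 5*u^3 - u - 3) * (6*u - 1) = -12*u^5 - 28*u^4 + 5*u^3 - 6*u^2 - 17*u + 3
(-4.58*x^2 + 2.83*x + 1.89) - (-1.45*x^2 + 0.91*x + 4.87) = -3.13*x^2 + 1.92*x - 2.98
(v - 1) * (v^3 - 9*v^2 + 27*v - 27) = v^4 - 10*v^3 + 36*v^2 - 54*v + 27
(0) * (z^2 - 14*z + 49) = 0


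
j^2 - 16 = (j - 4)*(j + 4)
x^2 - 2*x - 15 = (x - 5)*(x + 3)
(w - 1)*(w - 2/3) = w^2 - 5*w/3 + 2/3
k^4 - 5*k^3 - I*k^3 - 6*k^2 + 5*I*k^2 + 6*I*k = k*(k - 6)*(k + 1)*(k - I)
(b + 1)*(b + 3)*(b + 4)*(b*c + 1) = b^4*c + 8*b^3*c + b^3 + 19*b^2*c + 8*b^2 + 12*b*c + 19*b + 12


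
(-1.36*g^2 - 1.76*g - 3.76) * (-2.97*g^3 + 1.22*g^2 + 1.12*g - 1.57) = 4.0392*g^5 + 3.568*g^4 + 7.4968*g^3 - 4.4232*g^2 - 1.448*g + 5.9032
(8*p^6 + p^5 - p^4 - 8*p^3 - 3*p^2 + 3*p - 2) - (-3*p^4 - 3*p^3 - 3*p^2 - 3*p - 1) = 8*p^6 + p^5 + 2*p^4 - 5*p^3 + 6*p - 1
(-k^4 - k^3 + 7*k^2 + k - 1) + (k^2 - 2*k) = -k^4 - k^3 + 8*k^2 - k - 1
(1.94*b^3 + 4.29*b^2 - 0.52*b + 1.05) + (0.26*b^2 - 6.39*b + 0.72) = 1.94*b^3 + 4.55*b^2 - 6.91*b + 1.77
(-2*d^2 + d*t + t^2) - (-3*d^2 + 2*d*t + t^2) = d^2 - d*t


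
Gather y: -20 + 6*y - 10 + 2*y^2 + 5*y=2*y^2 + 11*y - 30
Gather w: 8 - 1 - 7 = 0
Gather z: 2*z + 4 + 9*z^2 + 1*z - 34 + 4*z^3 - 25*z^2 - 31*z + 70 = 4*z^3 - 16*z^2 - 28*z + 40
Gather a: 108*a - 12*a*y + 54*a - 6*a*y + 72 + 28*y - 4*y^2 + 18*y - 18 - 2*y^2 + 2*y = a*(162 - 18*y) - 6*y^2 + 48*y + 54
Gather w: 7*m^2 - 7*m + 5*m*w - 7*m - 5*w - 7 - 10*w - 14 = 7*m^2 - 14*m + w*(5*m - 15) - 21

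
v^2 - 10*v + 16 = (v - 8)*(v - 2)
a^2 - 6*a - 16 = (a - 8)*(a + 2)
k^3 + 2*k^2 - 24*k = k*(k - 4)*(k + 6)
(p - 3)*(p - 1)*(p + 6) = p^3 + 2*p^2 - 21*p + 18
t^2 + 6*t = t*(t + 6)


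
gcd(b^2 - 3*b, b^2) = b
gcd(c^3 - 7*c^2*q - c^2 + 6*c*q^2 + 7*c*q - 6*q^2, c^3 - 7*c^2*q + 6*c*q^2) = c^2 - 7*c*q + 6*q^2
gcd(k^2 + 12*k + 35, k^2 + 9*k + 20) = k + 5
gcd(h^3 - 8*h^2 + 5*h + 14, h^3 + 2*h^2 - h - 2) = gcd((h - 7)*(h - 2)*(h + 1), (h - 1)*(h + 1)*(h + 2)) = h + 1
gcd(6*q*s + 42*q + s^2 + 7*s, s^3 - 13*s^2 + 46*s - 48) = 1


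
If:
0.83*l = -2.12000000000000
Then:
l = -2.55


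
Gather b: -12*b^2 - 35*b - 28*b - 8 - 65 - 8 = -12*b^2 - 63*b - 81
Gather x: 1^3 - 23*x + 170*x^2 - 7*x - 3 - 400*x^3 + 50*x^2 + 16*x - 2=-400*x^3 + 220*x^2 - 14*x - 4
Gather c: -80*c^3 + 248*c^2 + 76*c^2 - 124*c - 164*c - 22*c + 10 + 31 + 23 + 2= -80*c^3 + 324*c^2 - 310*c + 66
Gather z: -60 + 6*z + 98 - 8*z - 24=14 - 2*z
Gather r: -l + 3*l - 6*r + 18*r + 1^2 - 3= 2*l + 12*r - 2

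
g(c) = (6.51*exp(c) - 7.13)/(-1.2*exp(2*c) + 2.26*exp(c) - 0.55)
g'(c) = (6.51*exp(c) - 7.13)*(2.4*exp(2*c) - 2.26*exp(c))/(-1.2*exp(2*c) + 2.26*exp(c) - 0.55)^2 + 6.51*exp(c)/(-1.2*exp(2*c) + 2.26*exp(c) - 0.55) = (7.812*exp(2*c) - 17.112*exp(c) + 12.5333)*exp(c)/(1.44*exp(4*c) - 5.424*exp(3*c) + 6.4276*exp(2*c) - 2.486*exp(c) + 0.3025)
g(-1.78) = 29.71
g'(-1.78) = 40.39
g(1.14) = -2.54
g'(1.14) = 4.07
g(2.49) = -0.48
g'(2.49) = 0.52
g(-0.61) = -11.10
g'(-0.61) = 28.74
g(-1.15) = -111.92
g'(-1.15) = 1219.31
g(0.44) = 45.10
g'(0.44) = 1708.02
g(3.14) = -0.24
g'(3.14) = 0.25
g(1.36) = -1.83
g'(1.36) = 2.53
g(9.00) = 0.00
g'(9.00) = 0.00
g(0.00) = -1.22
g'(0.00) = 12.43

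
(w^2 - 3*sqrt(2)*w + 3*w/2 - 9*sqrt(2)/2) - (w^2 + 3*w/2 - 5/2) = -3*sqrt(2)*w - 9*sqrt(2)/2 + 5/2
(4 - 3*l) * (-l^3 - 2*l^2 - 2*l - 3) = 3*l^4 + 2*l^3 - 2*l^2 + l - 12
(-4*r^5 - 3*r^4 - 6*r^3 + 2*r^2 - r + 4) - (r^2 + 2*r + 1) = -4*r^5 - 3*r^4 - 6*r^3 + r^2 - 3*r + 3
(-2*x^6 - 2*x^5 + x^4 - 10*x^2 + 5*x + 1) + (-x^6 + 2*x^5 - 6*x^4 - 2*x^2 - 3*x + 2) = -3*x^6 - 5*x^4 - 12*x^2 + 2*x + 3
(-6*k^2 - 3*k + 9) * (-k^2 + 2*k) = 6*k^4 - 9*k^3 - 15*k^2 + 18*k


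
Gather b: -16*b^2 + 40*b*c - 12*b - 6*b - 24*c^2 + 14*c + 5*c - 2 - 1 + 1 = -16*b^2 + b*(40*c - 18) - 24*c^2 + 19*c - 2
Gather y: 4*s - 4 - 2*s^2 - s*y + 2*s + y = -2*s^2 + 6*s + y*(1 - s) - 4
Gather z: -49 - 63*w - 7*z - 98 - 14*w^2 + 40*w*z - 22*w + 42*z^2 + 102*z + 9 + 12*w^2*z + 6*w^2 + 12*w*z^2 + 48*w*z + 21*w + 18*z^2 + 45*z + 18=-8*w^2 - 64*w + z^2*(12*w + 60) + z*(12*w^2 + 88*w + 140) - 120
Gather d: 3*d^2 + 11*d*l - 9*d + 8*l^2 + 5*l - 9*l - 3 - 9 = 3*d^2 + d*(11*l - 9) + 8*l^2 - 4*l - 12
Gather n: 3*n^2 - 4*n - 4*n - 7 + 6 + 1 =3*n^2 - 8*n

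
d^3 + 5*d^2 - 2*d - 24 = (d - 2)*(d + 3)*(d + 4)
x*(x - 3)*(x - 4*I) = x^3 - 3*x^2 - 4*I*x^2 + 12*I*x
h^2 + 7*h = h*(h + 7)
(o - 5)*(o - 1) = o^2 - 6*o + 5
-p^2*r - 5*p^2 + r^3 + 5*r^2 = (-p + r)*(p + r)*(r + 5)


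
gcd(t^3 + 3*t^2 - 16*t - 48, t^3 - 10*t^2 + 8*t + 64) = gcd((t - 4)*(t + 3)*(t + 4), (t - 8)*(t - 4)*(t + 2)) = t - 4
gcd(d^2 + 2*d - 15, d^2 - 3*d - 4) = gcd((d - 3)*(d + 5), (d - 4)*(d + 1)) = 1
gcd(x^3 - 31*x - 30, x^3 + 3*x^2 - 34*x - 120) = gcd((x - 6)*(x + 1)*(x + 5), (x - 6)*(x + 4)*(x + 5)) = x^2 - x - 30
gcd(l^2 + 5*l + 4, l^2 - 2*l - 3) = l + 1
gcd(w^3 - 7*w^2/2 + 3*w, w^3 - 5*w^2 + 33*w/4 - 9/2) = w^2 - 7*w/2 + 3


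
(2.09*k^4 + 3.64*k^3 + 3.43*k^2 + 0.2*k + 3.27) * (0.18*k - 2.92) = 0.3762*k^5 - 5.4476*k^4 - 10.0114*k^3 - 9.9796*k^2 + 0.00460000000000005*k - 9.5484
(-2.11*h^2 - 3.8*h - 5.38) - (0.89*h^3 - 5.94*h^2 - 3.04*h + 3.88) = -0.89*h^3 + 3.83*h^2 - 0.76*h - 9.26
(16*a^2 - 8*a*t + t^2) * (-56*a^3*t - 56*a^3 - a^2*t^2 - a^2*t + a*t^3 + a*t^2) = -896*a^5*t - 896*a^5 + 432*a^4*t^2 + 432*a^4*t - 32*a^3*t^3 - 32*a^3*t^2 - 9*a^2*t^4 - 9*a^2*t^3 + a*t^5 + a*t^4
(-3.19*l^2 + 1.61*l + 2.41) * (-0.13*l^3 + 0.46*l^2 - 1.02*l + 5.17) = 0.4147*l^5 - 1.6767*l^4 + 3.6811*l^3 - 17.0259*l^2 + 5.8655*l + 12.4597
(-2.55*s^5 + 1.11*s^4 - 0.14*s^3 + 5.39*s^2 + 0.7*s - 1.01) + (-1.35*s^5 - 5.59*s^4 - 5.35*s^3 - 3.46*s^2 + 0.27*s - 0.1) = -3.9*s^5 - 4.48*s^4 - 5.49*s^3 + 1.93*s^2 + 0.97*s - 1.11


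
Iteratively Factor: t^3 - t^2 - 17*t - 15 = (t + 1)*(t^2 - 2*t - 15) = (t + 1)*(t + 3)*(t - 5)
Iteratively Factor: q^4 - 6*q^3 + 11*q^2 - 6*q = (q - 2)*(q^3 - 4*q^2 + 3*q) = (q - 2)*(q - 1)*(q^2 - 3*q) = q*(q - 2)*(q - 1)*(q - 3)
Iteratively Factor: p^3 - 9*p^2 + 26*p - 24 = (p - 2)*(p^2 - 7*p + 12) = (p - 4)*(p - 2)*(p - 3)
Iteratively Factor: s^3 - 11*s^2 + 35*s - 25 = (s - 5)*(s^2 - 6*s + 5) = (s - 5)*(s - 1)*(s - 5)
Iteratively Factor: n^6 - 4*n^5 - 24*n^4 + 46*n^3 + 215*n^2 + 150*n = (n + 1)*(n^5 - 5*n^4 - 19*n^3 + 65*n^2 + 150*n) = n*(n + 1)*(n^4 - 5*n^3 - 19*n^2 + 65*n + 150) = n*(n - 5)*(n + 1)*(n^3 - 19*n - 30) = n*(n - 5)*(n + 1)*(n + 2)*(n^2 - 2*n - 15) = n*(n - 5)^2*(n + 1)*(n + 2)*(n + 3)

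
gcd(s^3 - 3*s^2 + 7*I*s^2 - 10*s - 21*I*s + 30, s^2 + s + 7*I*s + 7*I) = 1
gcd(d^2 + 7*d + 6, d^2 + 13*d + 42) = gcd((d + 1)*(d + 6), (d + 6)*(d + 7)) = d + 6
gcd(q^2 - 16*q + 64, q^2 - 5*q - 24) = q - 8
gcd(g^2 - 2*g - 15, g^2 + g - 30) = g - 5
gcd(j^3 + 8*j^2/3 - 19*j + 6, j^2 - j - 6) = j - 3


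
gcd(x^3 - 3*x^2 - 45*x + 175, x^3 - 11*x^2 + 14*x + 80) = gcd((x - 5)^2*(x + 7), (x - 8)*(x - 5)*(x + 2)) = x - 5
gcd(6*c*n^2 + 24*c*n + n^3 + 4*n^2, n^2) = n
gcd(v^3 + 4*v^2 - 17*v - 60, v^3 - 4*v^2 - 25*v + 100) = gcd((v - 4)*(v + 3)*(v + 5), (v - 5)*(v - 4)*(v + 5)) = v^2 + v - 20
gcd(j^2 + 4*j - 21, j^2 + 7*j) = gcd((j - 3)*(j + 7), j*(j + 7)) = j + 7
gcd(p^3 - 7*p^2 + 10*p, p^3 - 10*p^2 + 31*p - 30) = p^2 - 7*p + 10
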